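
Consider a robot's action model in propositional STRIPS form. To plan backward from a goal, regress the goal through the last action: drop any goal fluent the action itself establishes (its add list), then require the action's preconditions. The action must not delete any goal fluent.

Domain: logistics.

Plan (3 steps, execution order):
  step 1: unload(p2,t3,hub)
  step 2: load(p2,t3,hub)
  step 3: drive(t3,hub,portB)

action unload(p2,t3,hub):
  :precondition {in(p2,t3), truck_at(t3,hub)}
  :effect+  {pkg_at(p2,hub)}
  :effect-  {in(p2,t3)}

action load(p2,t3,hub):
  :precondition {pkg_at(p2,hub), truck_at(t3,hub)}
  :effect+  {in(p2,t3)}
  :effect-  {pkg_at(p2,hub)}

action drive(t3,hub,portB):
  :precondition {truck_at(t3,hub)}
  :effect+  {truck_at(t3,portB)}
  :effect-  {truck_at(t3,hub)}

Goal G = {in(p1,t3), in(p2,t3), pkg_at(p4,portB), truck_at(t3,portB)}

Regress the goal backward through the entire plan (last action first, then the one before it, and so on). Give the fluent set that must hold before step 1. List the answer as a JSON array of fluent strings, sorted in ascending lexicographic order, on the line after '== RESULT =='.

Regress step by step:
  through step 3 (drive(t3,hub,portB)): drop {truck_at(t3,portB)}, keep {in(p1,t3), in(p2,t3), pkg_at(p4,portB)}, require {truck_at(t3,hub)}
    → {in(p1,t3), in(p2,t3), pkg_at(p4,portB), truck_at(t3,hub)}
  through step 2 (load(p2,t3,hub)): drop {in(p2,t3)}, keep {in(p1,t3), pkg_at(p4,portB), truck_at(t3,hub)}, require {pkg_at(p2,hub), truck_at(t3,hub)}
    → {in(p1,t3), pkg_at(p2,hub), pkg_at(p4,portB), truck_at(t3,hub)}
  through step 1 (unload(p2,t3,hub)): drop {pkg_at(p2,hub)}, keep {in(p1,t3), pkg_at(p4,portB), truck_at(t3,hub)}, require {in(p2,t3), truck_at(t3,hub)}
    → {in(p1,t3), in(p2,t3), pkg_at(p4,portB), truck_at(t3,hub)}

== RESULT ==
["in(p1,t3)", "in(p2,t3)", "pkg_at(p4,portB)", "truck_at(t3,hub)"]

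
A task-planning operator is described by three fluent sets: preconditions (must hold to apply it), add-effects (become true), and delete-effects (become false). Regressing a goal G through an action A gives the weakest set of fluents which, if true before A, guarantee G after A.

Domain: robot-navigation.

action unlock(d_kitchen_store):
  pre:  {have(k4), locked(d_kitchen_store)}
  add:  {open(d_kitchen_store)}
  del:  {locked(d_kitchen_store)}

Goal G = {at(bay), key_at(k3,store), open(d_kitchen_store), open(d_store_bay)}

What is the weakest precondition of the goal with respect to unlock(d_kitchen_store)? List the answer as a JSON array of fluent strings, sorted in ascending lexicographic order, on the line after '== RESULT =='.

Compute (G \ add) ∪ pre:
  G ∩ del = {}  (empty — regression defined)
  G \ add = {at(bay), key_at(k3,store), open(d_kitchen_store), open(d_store_bay)} \ {open(d_kitchen_store)} = {at(bay), key_at(k3,store), open(d_store_bay)}
  ∪ pre   = {at(bay), key_at(k3,store), open(d_store_bay)} ∪ {have(k4), locked(d_kitchen_store)}
          = {at(bay), have(k4), key_at(k3,store), locked(d_kitchen_store), open(d_store_bay)}

== RESULT ==
["at(bay)", "have(k4)", "key_at(k3,store)", "locked(d_kitchen_store)", "open(d_store_bay)"]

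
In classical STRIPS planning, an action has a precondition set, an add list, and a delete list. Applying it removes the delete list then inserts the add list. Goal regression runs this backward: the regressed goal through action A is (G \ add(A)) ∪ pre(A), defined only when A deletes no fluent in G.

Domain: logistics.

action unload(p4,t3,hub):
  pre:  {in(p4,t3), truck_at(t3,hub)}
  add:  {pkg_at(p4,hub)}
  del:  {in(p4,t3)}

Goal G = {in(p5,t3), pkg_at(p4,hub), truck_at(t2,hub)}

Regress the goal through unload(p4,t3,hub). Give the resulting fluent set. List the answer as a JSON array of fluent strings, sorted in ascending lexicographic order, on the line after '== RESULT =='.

Regress:
  G ∩ del = {}  (empty — regression defined)
  G \ add = {in(p5,t3), pkg_at(p4,hub), truck_at(t2,hub)} \ {pkg_at(p4,hub)} = {in(p5,t3), truck_at(t2,hub)}
  ∪ pre   = {in(p5,t3), truck_at(t2,hub)} ∪ {in(p4,t3), truck_at(t3,hub)}
          = {in(p4,t3), in(p5,t3), truck_at(t2,hub), truck_at(t3,hub)}

== RESULT ==
["in(p4,t3)", "in(p5,t3)", "truck_at(t2,hub)", "truck_at(t3,hub)"]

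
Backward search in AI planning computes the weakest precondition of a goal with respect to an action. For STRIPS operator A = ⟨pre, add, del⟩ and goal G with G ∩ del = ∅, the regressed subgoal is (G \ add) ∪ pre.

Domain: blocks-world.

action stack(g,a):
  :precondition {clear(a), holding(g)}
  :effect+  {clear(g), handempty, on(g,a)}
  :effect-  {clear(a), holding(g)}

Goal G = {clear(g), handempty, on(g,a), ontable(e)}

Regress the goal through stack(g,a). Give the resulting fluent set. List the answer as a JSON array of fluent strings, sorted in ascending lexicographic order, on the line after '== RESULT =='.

Regress:
  G ∩ del = {}  (empty — regression defined)
  G \ add = {clear(g), handempty, on(g,a), ontable(e)} \ {clear(g), handempty, on(g,a)} = {ontable(e)}
  ∪ pre   = {ontable(e)} ∪ {clear(a), holding(g)}
          = {clear(a), holding(g), ontable(e)}

== RESULT ==
["clear(a)", "holding(g)", "ontable(e)"]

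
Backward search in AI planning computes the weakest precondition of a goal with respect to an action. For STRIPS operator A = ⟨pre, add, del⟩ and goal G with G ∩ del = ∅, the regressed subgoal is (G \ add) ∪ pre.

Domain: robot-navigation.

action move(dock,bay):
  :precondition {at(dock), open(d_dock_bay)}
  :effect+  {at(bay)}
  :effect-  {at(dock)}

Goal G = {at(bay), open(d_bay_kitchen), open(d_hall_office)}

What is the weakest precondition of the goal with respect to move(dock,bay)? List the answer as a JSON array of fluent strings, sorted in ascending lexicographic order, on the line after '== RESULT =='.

Compute (G \ add) ∪ pre:
  G ∩ del = {}  (empty — regression defined)
  G \ add = {at(bay), open(d_bay_kitchen), open(d_hall_office)} \ {at(bay)} = {open(d_bay_kitchen), open(d_hall_office)}
  ∪ pre   = {open(d_bay_kitchen), open(d_hall_office)} ∪ {at(dock), open(d_dock_bay)}
          = {at(dock), open(d_bay_kitchen), open(d_dock_bay), open(d_hall_office)}

== RESULT ==
["at(dock)", "open(d_bay_kitchen)", "open(d_dock_bay)", "open(d_hall_office)"]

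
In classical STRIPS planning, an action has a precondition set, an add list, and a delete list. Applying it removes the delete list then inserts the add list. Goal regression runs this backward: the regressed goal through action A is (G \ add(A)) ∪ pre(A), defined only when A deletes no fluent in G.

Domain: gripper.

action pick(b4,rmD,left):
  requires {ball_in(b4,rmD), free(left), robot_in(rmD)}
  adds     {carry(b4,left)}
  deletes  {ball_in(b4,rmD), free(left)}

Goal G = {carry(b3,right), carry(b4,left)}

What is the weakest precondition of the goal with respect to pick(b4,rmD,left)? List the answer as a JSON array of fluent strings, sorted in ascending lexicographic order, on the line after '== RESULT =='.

Regress:
  G ∩ del = {}  (empty — regression defined)
  G \ add = {carry(b3,right), carry(b4,left)} \ {carry(b4,left)} = {carry(b3,right)}
  ∪ pre   = {carry(b3,right)} ∪ {ball_in(b4,rmD), free(left), robot_in(rmD)}
          = {ball_in(b4,rmD), carry(b3,right), free(left), robot_in(rmD)}

== RESULT ==
["ball_in(b4,rmD)", "carry(b3,right)", "free(left)", "robot_in(rmD)"]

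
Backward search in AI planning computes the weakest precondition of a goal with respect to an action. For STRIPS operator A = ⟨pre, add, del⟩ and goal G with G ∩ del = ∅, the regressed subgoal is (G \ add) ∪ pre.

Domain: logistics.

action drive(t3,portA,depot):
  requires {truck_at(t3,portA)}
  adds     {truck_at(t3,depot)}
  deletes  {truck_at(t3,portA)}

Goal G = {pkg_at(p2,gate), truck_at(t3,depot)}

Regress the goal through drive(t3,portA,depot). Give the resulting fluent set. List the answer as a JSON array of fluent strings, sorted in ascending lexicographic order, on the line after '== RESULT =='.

Regress:
  G ∩ del = {}  (empty — regression defined)
  G \ add = {pkg_at(p2,gate), truck_at(t3,depot)} \ {truck_at(t3,depot)} = {pkg_at(p2,gate)}
  ∪ pre   = {pkg_at(p2,gate)} ∪ {truck_at(t3,portA)}
          = {pkg_at(p2,gate), truck_at(t3,portA)}

== RESULT ==
["pkg_at(p2,gate)", "truck_at(t3,portA)"]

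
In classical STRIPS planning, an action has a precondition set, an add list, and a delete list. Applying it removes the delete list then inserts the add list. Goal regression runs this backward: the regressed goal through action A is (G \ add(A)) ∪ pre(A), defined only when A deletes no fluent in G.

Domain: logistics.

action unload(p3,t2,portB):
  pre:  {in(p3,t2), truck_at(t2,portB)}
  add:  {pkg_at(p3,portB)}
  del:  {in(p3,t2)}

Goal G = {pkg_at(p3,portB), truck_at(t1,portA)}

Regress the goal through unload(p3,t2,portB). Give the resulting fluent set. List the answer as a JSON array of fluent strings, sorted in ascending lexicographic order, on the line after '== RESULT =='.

Regress:
  G ∩ del = {}  (empty — regression defined)
  G \ add = {pkg_at(p3,portB), truck_at(t1,portA)} \ {pkg_at(p3,portB)} = {truck_at(t1,portA)}
  ∪ pre   = {truck_at(t1,portA)} ∪ {in(p3,t2), truck_at(t2,portB)}
          = {in(p3,t2), truck_at(t1,portA), truck_at(t2,portB)}

== RESULT ==
["in(p3,t2)", "truck_at(t1,portA)", "truck_at(t2,portB)"]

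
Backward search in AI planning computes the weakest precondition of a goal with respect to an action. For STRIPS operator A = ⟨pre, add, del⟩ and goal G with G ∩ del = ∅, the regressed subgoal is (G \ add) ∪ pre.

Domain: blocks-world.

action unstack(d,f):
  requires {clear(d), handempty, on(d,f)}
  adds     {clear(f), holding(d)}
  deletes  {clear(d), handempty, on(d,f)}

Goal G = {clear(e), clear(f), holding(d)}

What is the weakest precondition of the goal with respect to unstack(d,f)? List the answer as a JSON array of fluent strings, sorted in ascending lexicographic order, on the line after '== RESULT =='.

Regress:
  G ∩ del = {}  (empty — regression defined)
  G \ add = {clear(e), clear(f), holding(d)} \ {clear(f), holding(d)} = {clear(e)}
  ∪ pre   = {clear(e)} ∪ {clear(d), handempty, on(d,f)}
          = {clear(d), clear(e), handempty, on(d,f)}

== RESULT ==
["clear(d)", "clear(e)", "handempty", "on(d,f)"]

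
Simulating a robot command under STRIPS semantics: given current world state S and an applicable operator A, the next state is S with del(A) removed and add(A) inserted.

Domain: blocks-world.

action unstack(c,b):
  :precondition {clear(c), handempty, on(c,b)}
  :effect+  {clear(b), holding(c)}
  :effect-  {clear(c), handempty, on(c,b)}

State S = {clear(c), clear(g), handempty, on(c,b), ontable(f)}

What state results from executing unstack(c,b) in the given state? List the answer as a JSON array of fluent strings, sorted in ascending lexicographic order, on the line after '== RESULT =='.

Progress:
  pre ⊆ S: {clear(c), handempty, on(c,b)} ⊆ S  — applicable
  S \ del = {clear(g), ontable(f)}
  ∪ add   = {clear(b), clear(g), holding(c), ontable(f)}

== RESULT ==
["clear(b)", "clear(g)", "holding(c)", "ontable(f)"]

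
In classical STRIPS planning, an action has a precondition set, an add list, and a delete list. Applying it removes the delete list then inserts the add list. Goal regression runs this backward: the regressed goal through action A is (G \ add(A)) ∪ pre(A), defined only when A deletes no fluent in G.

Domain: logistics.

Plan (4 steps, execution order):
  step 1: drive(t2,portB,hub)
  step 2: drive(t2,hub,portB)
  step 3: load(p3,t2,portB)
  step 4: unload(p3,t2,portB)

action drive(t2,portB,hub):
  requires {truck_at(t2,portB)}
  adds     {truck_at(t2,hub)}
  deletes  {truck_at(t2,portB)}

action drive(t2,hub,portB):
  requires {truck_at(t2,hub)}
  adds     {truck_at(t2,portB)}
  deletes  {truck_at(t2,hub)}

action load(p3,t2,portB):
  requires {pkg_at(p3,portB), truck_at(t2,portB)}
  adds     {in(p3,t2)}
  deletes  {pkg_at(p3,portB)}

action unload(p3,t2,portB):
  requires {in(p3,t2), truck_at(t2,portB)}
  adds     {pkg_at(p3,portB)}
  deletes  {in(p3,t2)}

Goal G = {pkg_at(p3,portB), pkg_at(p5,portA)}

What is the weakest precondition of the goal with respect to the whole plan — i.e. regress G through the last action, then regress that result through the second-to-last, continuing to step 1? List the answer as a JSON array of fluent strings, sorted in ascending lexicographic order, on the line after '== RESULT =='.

Work backward from the goal:
  through step 4 (unload(p3,t2,portB)): drop {pkg_at(p3,portB)}, keep {pkg_at(p5,portA)}, require {in(p3,t2), truck_at(t2,portB)}
    → {in(p3,t2), pkg_at(p5,portA), truck_at(t2,portB)}
  through step 3 (load(p3,t2,portB)): drop {in(p3,t2)}, keep {pkg_at(p5,portA), truck_at(t2,portB)}, require {pkg_at(p3,portB), truck_at(t2,portB)}
    → {pkg_at(p3,portB), pkg_at(p5,portA), truck_at(t2,portB)}
  through step 2 (drive(t2,hub,portB)): drop {truck_at(t2,portB)}, keep {pkg_at(p3,portB), pkg_at(p5,portA)}, require {truck_at(t2,hub)}
    → {pkg_at(p3,portB), pkg_at(p5,portA), truck_at(t2,hub)}
  through step 1 (drive(t2,portB,hub)): drop {truck_at(t2,hub)}, keep {pkg_at(p3,portB), pkg_at(p5,portA)}, require {truck_at(t2,portB)}
    → {pkg_at(p3,portB), pkg_at(p5,portA), truck_at(t2,portB)}

== RESULT ==
["pkg_at(p3,portB)", "pkg_at(p5,portA)", "truck_at(t2,portB)"]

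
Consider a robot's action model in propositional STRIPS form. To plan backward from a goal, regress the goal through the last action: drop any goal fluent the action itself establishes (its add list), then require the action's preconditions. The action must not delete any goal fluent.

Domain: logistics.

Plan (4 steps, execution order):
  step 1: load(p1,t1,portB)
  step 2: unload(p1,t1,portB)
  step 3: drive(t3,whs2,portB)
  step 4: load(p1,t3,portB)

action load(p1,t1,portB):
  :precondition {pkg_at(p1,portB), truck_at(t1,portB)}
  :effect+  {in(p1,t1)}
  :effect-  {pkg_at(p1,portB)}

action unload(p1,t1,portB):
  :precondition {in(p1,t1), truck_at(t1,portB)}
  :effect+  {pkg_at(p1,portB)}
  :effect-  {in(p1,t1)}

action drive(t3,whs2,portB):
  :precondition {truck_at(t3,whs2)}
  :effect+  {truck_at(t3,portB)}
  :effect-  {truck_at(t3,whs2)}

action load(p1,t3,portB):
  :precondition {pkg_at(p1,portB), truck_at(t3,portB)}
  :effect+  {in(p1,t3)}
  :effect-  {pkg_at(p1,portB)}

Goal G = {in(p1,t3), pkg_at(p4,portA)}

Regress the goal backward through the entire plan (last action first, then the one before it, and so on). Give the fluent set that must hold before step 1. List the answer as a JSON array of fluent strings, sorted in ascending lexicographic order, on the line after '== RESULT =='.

Regress step by step:
  through step 4 (load(p1,t3,portB)): drop {in(p1,t3)}, keep {pkg_at(p4,portA)}, require {pkg_at(p1,portB), truck_at(t3,portB)}
    → {pkg_at(p1,portB), pkg_at(p4,portA), truck_at(t3,portB)}
  through step 3 (drive(t3,whs2,portB)): drop {truck_at(t3,portB)}, keep {pkg_at(p1,portB), pkg_at(p4,portA)}, require {truck_at(t3,whs2)}
    → {pkg_at(p1,portB), pkg_at(p4,portA), truck_at(t3,whs2)}
  through step 2 (unload(p1,t1,portB)): drop {pkg_at(p1,portB)}, keep {pkg_at(p4,portA), truck_at(t3,whs2)}, require {in(p1,t1), truck_at(t1,portB)}
    → {in(p1,t1), pkg_at(p4,portA), truck_at(t1,portB), truck_at(t3,whs2)}
  through step 1 (load(p1,t1,portB)): drop {in(p1,t1)}, keep {pkg_at(p4,portA), truck_at(t1,portB), truck_at(t3,whs2)}, require {pkg_at(p1,portB), truck_at(t1,portB)}
    → {pkg_at(p1,portB), pkg_at(p4,portA), truck_at(t1,portB), truck_at(t3,whs2)}

== RESULT ==
["pkg_at(p1,portB)", "pkg_at(p4,portA)", "truck_at(t1,portB)", "truck_at(t3,whs2)"]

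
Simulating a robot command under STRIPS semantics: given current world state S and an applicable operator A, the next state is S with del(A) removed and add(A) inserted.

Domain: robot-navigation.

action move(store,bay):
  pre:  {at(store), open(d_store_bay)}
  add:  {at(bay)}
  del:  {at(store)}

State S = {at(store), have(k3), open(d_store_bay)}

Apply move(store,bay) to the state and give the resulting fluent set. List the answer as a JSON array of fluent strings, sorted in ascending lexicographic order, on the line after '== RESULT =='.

Progress:
  pre ⊆ S: {at(store), open(d_store_bay)} ⊆ S  — applicable
  S \ del = {have(k3), open(d_store_bay)}
  ∪ add   = {at(bay), have(k3), open(d_store_bay)}

== RESULT ==
["at(bay)", "have(k3)", "open(d_store_bay)"]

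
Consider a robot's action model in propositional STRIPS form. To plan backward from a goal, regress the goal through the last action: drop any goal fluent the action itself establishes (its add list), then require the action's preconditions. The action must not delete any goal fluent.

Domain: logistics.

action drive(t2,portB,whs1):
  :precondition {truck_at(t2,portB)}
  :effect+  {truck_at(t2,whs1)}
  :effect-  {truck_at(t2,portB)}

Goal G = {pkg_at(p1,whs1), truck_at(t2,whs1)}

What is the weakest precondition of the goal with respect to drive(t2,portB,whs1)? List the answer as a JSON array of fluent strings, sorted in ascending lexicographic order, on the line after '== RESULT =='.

Regress:
  G ∩ del = {}  (empty — regression defined)
  G \ add = {pkg_at(p1,whs1), truck_at(t2,whs1)} \ {truck_at(t2,whs1)} = {pkg_at(p1,whs1)}
  ∪ pre   = {pkg_at(p1,whs1)} ∪ {truck_at(t2,portB)}
          = {pkg_at(p1,whs1), truck_at(t2,portB)}

== RESULT ==
["pkg_at(p1,whs1)", "truck_at(t2,portB)"]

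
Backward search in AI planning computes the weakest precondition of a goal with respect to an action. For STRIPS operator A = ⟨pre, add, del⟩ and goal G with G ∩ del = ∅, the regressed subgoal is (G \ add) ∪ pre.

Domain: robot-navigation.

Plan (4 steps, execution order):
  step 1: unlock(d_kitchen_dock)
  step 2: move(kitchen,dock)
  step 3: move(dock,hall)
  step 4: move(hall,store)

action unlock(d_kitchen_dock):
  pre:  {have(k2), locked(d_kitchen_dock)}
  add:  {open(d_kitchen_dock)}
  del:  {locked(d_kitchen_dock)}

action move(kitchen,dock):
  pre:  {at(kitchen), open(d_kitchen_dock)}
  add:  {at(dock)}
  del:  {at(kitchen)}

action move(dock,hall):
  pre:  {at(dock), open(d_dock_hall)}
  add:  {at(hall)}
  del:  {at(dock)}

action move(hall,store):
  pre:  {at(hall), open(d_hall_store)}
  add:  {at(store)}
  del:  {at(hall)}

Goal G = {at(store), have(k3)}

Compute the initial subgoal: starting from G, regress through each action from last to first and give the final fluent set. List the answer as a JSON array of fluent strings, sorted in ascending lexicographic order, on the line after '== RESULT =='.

Regress step by step:
  through step 4 (move(hall,store)): drop {at(store)}, keep {have(k3)}, require {at(hall), open(d_hall_store)}
    → {at(hall), have(k3), open(d_hall_store)}
  through step 3 (move(dock,hall)): drop {at(hall)}, keep {have(k3), open(d_hall_store)}, require {at(dock), open(d_dock_hall)}
    → {at(dock), have(k3), open(d_dock_hall), open(d_hall_store)}
  through step 2 (move(kitchen,dock)): drop {at(dock)}, keep {have(k3), open(d_dock_hall), open(d_hall_store)}, require {at(kitchen), open(d_kitchen_dock)}
    → {at(kitchen), have(k3), open(d_dock_hall), open(d_hall_store), open(d_kitchen_dock)}
  through step 1 (unlock(d_kitchen_dock)): drop {open(d_kitchen_dock)}, keep {at(kitchen), have(k3), open(d_dock_hall), open(d_hall_store)}, require {have(k2), locked(d_kitchen_dock)}
    → {at(kitchen), have(k2), have(k3), locked(d_kitchen_dock), open(d_dock_hall), open(d_hall_store)}

== RESULT ==
["at(kitchen)", "have(k2)", "have(k3)", "locked(d_kitchen_dock)", "open(d_dock_hall)", "open(d_hall_store)"]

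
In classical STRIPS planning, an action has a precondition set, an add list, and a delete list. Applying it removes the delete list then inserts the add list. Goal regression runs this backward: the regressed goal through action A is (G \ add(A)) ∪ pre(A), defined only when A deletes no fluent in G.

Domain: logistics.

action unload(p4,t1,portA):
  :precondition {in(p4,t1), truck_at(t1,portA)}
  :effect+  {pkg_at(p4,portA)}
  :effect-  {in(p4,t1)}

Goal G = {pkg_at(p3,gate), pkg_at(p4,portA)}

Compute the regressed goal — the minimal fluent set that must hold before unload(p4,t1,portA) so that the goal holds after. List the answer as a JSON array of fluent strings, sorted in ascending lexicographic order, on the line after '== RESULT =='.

Compute (G \ add) ∪ pre:
  G ∩ del = {}  (empty — regression defined)
  G \ add = {pkg_at(p3,gate), pkg_at(p4,portA)} \ {pkg_at(p4,portA)} = {pkg_at(p3,gate)}
  ∪ pre   = {pkg_at(p3,gate)} ∪ {in(p4,t1), truck_at(t1,portA)}
          = {in(p4,t1), pkg_at(p3,gate), truck_at(t1,portA)}

== RESULT ==
["in(p4,t1)", "pkg_at(p3,gate)", "truck_at(t1,portA)"]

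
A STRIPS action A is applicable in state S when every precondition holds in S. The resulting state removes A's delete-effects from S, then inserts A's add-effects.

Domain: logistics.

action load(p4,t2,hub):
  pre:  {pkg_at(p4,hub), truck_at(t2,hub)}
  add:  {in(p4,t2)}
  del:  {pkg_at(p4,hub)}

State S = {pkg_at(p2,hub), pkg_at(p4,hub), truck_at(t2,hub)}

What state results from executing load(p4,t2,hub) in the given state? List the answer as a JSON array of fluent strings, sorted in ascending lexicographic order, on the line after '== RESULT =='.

Compute (S \ del) ∪ add:
  pre ⊆ S: {pkg_at(p4,hub), truck_at(t2,hub)} ⊆ S  — applicable
  S \ del = {pkg_at(p2,hub), truck_at(t2,hub)}
  ∪ add   = {in(p4,t2), pkg_at(p2,hub), truck_at(t2,hub)}

== RESULT ==
["in(p4,t2)", "pkg_at(p2,hub)", "truck_at(t2,hub)"]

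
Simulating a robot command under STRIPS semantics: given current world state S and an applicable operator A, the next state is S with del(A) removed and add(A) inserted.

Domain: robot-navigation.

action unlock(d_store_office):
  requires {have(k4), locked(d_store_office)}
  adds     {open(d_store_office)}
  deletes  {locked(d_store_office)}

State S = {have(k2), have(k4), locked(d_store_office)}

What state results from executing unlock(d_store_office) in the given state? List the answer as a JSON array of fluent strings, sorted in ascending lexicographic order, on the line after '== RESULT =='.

Compute (S \ del) ∪ add:
  pre ⊆ S: {have(k4), locked(d_store_office)} ⊆ S  — applicable
  S \ del = {have(k2), have(k4)}
  ∪ add   = {have(k2), have(k4), open(d_store_office)}

== RESULT ==
["have(k2)", "have(k4)", "open(d_store_office)"]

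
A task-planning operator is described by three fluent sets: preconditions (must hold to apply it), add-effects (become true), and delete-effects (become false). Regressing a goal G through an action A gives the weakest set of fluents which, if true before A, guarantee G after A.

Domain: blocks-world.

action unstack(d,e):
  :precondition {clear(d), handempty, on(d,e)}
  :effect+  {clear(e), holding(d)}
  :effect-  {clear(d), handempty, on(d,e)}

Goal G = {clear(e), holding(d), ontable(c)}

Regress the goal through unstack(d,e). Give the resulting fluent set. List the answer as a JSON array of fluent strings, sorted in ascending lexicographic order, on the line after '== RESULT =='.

Regress:
  G ∩ del = {}  (empty — regression defined)
  G \ add = {clear(e), holding(d), ontable(c)} \ {clear(e), holding(d)} = {ontable(c)}
  ∪ pre   = {ontable(c)} ∪ {clear(d), handempty, on(d,e)}
          = {clear(d), handempty, on(d,e), ontable(c)}

== RESULT ==
["clear(d)", "handempty", "on(d,e)", "ontable(c)"]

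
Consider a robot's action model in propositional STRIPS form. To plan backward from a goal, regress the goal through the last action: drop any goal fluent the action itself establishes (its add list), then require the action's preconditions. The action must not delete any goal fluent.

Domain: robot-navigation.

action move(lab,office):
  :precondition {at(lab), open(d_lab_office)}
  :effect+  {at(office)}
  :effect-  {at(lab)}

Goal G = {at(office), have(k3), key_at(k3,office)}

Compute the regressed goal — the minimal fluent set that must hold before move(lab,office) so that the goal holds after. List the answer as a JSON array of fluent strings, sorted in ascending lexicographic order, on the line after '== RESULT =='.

Regress:
  G ∩ del = {}  (empty — regression defined)
  G \ add = {at(office), have(k3), key_at(k3,office)} \ {at(office)} = {have(k3), key_at(k3,office)}
  ∪ pre   = {have(k3), key_at(k3,office)} ∪ {at(lab), open(d_lab_office)}
          = {at(lab), have(k3), key_at(k3,office), open(d_lab_office)}

== RESULT ==
["at(lab)", "have(k3)", "key_at(k3,office)", "open(d_lab_office)"]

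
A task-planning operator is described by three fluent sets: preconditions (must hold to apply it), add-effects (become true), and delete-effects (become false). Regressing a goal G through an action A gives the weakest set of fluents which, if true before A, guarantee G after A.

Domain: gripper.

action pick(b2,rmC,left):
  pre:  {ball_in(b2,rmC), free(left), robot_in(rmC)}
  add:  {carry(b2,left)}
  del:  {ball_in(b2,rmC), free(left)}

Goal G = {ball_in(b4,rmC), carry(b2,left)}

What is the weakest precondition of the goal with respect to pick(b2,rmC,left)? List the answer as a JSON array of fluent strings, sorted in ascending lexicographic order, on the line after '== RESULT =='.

Regress:
  G ∩ del = {}  (empty — regression defined)
  G \ add = {ball_in(b4,rmC), carry(b2,left)} \ {carry(b2,left)} = {ball_in(b4,rmC)}
  ∪ pre   = {ball_in(b4,rmC)} ∪ {ball_in(b2,rmC), free(left), robot_in(rmC)}
          = {ball_in(b2,rmC), ball_in(b4,rmC), free(left), robot_in(rmC)}

== RESULT ==
["ball_in(b2,rmC)", "ball_in(b4,rmC)", "free(left)", "robot_in(rmC)"]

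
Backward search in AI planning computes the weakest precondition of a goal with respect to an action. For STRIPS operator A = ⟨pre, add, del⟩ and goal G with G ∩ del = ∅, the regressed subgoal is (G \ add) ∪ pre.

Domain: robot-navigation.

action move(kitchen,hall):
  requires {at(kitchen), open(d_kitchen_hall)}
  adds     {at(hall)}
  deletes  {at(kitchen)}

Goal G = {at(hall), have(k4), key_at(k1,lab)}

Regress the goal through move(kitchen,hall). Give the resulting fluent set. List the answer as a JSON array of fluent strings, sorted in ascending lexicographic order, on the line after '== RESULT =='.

Compute (G \ add) ∪ pre:
  G ∩ del = {}  (empty — regression defined)
  G \ add = {at(hall), have(k4), key_at(k1,lab)} \ {at(hall)} = {have(k4), key_at(k1,lab)}
  ∪ pre   = {have(k4), key_at(k1,lab)} ∪ {at(kitchen), open(d_kitchen_hall)}
          = {at(kitchen), have(k4), key_at(k1,lab), open(d_kitchen_hall)}

== RESULT ==
["at(kitchen)", "have(k4)", "key_at(k1,lab)", "open(d_kitchen_hall)"]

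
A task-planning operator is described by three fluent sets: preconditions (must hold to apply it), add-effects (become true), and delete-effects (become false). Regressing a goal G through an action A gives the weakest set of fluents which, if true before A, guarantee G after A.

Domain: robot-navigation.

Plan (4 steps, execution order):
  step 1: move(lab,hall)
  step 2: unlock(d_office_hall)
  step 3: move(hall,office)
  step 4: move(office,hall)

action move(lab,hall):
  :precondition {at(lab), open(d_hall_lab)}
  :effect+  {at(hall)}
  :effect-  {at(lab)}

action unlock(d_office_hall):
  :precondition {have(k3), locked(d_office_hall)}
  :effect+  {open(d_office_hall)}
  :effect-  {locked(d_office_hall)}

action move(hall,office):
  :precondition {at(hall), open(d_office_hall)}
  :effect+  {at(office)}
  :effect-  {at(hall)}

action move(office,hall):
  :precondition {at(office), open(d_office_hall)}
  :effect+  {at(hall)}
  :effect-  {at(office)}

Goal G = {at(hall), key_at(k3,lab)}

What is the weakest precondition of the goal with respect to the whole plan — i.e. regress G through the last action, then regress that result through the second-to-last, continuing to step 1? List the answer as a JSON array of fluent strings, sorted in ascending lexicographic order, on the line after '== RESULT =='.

Regress step by step:
  through step 4 (move(office,hall)): drop {at(hall)}, keep {key_at(k3,lab)}, require {at(office), open(d_office_hall)}
    → {at(office), key_at(k3,lab), open(d_office_hall)}
  through step 3 (move(hall,office)): drop {at(office)}, keep {key_at(k3,lab), open(d_office_hall)}, require {at(hall), open(d_office_hall)}
    → {at(hall), key_at(k3,lab), open(d_office_hall)}
  through step 2 (unlock(d_office_hall)): drop {open(d_office_hall)}, keep {at(hall), key_at(k3,lab)}, require {have(k3), locked(d_office_hall)}
    → {at(hall), have(k3), key_at(k3,lab), locked(d_office_hall)}
  through step 1 (move(lab,hall)): drop {at(hall)}, keep {have(k3), key_at(k3,lab), locked(d_office_hall)}, require {at(lab), open(d_hall_lab)}
    → {at(lab), have(k3), key_at(k3,lab), locked(d_office_hall), open(d_hall_lab)}

== RESULT ==
["at(lab)", "have(k3)", "key_at(k3,lab)", "locked(d_office_hall)", "open(d_hall_lab)"]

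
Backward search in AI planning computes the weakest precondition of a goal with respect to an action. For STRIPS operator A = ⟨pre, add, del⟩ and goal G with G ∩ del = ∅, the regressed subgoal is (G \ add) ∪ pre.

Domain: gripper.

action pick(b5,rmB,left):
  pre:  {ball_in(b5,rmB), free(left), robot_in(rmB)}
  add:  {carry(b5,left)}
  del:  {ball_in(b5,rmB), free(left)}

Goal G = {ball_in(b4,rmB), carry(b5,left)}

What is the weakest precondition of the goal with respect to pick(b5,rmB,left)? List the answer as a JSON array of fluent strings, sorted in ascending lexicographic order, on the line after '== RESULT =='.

Compute (G \ add) ∪ pre:
  G ∩ del = {}  (empty — regression defined)
  G \ add = {ball_in(b4,rmB), carry(b5,left)} \ {carry(b5,left)} = {ball_in(b4,rmB)}
  ∪ pre   = {ball_in(b4,rmB)} ∪ {ball_in(b5,rmB), free(left), robot_in(rmB)}
          = {ball_in(b4,rmB), ball_in(b5,rmB), free(left), robot_in(rmB)}

== RESULT ==
["ball_in(b4,rmB)", "ball_in(b5,rmB)", "free(left)", "robot_in(rmB)"]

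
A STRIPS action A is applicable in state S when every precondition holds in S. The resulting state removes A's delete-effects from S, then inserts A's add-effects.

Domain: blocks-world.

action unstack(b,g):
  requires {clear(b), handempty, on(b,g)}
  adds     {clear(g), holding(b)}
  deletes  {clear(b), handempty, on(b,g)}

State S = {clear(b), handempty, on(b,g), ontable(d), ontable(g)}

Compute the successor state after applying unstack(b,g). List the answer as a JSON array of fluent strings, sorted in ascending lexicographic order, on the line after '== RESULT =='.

Progress:
  pre ⊆ S: {clear(b), handempty, on(b,g)} ⊆ S  — applicable
  S \ del = {ontable(d), ontable(g)}
  ∪ add   = {clear(g), holding(b), ontable(d), ontable(g)}

== RESULT ==
["clear(g)", "holding(b)", "ontable(d)", "ontable(g)"]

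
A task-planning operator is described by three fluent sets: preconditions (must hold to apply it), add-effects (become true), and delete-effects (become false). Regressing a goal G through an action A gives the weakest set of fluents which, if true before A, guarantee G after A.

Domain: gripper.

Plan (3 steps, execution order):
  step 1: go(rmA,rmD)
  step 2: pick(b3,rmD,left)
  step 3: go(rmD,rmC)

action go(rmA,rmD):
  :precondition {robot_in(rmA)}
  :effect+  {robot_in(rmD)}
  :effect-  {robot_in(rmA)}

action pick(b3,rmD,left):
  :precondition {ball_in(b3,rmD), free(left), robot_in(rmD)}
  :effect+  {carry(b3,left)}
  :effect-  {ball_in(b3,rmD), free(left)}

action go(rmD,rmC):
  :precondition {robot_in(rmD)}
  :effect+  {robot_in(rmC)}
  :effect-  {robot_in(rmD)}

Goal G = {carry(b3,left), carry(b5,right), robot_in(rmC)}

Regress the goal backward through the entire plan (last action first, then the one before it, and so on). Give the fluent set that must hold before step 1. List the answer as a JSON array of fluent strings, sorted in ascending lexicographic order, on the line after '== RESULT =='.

Work backward from the goal:
  through step 3 (go(rmD,rmC)): drop {robot_in(rmC)}, keep {carry(b3,left), carry(b5,right)}, require {robot_in(rmD)}
    → {carry(b3,left), carry(b5,right), robot_in(rmD)}
  through step 2 (pick(b3,rmD,left)): drop {carry(b3,left)}, keep {carry(b5,right), robot_in(rmD)}, require {ball_in(b3,rmD), free(left), robot_in(rmD)}
    → {ball_in(b3,rmD), carry(b5,right), free(left), robot_in(rmD)}
  through step 1 (go(rmA,rmD)): drop {robot_in(rmD)}, keep {ball_in(b3,rmD), carry(b5,right), free(left)}, require {robot_in(rmA)}
    → {ball_in(b3,rmD), carry(b5,right), free(left), robot_in(rmA)}

== RESULT ==
["ball_in(b3,rmD)", "carry(b5,right)", "free(left)", "robot_in(rmA)"]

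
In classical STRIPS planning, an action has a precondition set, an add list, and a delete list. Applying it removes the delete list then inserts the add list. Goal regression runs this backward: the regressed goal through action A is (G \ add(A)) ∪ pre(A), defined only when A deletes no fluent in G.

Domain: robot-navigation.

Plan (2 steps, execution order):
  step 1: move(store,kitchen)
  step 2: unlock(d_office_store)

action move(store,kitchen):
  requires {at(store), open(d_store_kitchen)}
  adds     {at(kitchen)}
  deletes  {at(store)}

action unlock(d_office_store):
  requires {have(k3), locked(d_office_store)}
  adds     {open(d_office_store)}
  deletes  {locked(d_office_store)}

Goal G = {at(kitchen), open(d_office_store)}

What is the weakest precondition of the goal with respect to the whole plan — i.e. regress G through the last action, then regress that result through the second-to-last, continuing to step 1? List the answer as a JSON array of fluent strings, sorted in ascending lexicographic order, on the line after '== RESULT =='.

Regress step by step:
  through step 2 (unlock(d_office_store)): drop {open(d_office_store)}, keep {at(kitchen)}, require {have(k3), locked(d_office_store)}
    → {at(kitchen), have(k3), locked(d_office_store)}
  through step 1 (move(store,kitchen)): drop {at(kitchen)}, keep {have(k3), locked(d_office_store)}, require {at(store), open(d_store_kitchen)}
    → {at(store), have(k3), locked(d_office_store), open(d_store_kitchen)}

== RESULT ==
["at(store)", "have(k3)", "locked(d_office_store)", "open(d_store_kitchen)"]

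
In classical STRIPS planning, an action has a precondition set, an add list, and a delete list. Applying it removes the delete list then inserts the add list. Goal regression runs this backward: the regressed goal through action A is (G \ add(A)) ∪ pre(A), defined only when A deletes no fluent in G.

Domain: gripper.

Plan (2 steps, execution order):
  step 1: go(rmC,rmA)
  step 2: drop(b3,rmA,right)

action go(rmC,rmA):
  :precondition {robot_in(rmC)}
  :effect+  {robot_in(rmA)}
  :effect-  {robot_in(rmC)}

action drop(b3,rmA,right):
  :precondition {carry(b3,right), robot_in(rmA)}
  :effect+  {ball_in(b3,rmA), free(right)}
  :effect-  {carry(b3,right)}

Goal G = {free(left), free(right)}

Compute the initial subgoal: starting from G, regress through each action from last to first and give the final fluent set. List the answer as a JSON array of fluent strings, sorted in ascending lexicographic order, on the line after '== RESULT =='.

Work backward from the goal:
  through step 2 (drop(b3,rmA,right)): drop {free(right)}, keep {free(left)}, require {carry(b3,right), robot_in(rmA)}
    → {carry(b3,right), free(left), robot_in(rmA)}
  through step 1 (go(rmC,rmA)): drop {robot_in(rmA)}, keep {carry(b3,right), free(left)}, require {robot_in(rmC)}
    → {carry(b3,right), free(left), robot_in(rmC)}

== RESULT ==
["carry(b3,right)", "free(left)", "robot_in(rmC)"]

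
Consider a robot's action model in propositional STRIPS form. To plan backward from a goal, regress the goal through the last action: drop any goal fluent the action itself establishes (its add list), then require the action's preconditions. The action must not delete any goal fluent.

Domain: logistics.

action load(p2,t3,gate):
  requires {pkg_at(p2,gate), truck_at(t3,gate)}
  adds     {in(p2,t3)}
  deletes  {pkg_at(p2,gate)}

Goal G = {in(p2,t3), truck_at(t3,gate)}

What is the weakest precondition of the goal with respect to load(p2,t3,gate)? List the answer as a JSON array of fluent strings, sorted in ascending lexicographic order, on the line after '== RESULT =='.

Regress:
  G ∩ del = {}  (empty — regression defined)
  G \ add = {in(p2,t3), truck_at(t3,gate)} \ {in(p2,t3)} = {truck_at(t3,gate)}
  ∪ pre   = {truck_at(t3,gate)} ∪ {pkg_at(p2,gate), truck_at(t3,gate)}
          = {pkg_at(p2,gate), truck_at(t3,gate)}

== RESULT ==
["pkg_at(p2,gate)", "truck_at(t3,gate)"]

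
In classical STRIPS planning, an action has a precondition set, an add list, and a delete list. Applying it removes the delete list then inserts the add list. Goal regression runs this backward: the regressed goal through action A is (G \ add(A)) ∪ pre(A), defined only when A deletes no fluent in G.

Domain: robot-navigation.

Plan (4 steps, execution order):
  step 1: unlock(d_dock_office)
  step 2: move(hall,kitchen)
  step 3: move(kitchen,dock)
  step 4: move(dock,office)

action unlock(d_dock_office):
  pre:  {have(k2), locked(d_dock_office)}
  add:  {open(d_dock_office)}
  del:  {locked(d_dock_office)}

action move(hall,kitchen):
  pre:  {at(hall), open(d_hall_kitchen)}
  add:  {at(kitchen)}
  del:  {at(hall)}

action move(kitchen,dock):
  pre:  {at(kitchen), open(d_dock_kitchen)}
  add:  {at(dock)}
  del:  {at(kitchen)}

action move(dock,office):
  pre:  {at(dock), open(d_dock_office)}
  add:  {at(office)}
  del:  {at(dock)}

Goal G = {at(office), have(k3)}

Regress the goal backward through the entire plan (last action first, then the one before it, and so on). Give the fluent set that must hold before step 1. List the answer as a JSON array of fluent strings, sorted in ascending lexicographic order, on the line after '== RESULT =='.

Work backward from the goal:
  through step 4 (move(dock,office)): drop {at(office)}, keep {have(k3)}, require {at(dock), open(d_dock_office)}
    → {at(dock), have(k3), open(d_dock_office)}
  through step 3 (move(kitchen,dock)): drop {at(dock)}, keep {have(k3), open(d_dock_office)}, require {at(kitchen), open(d_dock_kitchen)}
    → {at(kitchen), have(k3), open(d_dock_kitchen), open(d_dock_office)}
  through step 2 (move(hall,kitchen)): drop {at(kitchen)}, keep {have(k3), open(d_dock_kitchen), open(d_dock_office)}, require {at(hall), open(d_hall_kitchen)}
    → {at(hall), have(k3), open(d_dock_kitchen), open(d_dock_office), open(d_hall_kitchen)}
  through step 1 (unlock(d_dock_office)): drop {open(d_dock_office)}, keep {at(hall), have(k3), open(d_dock_kitchen), open(d_hall_kitchen)}, require {have(k2), locked(d_dock_office)}
    → {at(hall), have(k2), have(k3), locked(d_dock_office), open(d_dock_kitchen), open(d_hall_kitchen)}

== RESULT ==
["at(hall)", "have(k2)", "have(k3)", "locked(d_dock_office)", "open(d_dock_kitchen)", "open(d_hall_kitchen)"]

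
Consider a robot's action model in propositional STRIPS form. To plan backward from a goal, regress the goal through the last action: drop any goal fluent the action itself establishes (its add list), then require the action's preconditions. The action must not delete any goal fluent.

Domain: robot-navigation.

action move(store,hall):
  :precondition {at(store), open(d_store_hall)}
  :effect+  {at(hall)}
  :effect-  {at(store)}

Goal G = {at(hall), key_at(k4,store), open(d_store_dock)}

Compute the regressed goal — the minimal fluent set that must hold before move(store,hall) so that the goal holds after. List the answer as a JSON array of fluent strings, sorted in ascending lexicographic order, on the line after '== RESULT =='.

Regress:
  G ∩ del = {}  (empty — regression defined)
  G \ add = {at(hall), key_at(k4,store), open(d_store_dock)} \ {at(hall)} = {key_at(k4,store), open(d_store_dock)}
  ∪ pre   = {key_at(k4,store), open(d_store_dock)} ∪ {at(store), open(d_store_hall)}
          = {at(store), key_at(k4,store), open(d_store_dock), open(d_store_hall)}

== RESULT ==
["at(store)", "key_at(k4,store)", "open(d_store_dock)", "open(d_store_hall)"]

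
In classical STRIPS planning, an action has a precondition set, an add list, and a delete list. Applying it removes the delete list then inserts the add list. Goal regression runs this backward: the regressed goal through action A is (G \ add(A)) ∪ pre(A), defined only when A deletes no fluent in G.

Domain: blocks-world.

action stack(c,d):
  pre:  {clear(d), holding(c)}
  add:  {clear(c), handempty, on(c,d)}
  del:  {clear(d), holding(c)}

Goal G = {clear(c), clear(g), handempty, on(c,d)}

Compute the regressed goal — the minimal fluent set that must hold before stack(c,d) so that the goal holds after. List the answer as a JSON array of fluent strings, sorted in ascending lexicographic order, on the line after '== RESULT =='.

Regress:
  G ∩ del = {}  (empty — regression defined)
  G \ add = {clear(c), clear(g), handempty, on(c,d)} \ {clear(c), handempty, on(c,d)} = {clear(g)}
  ∪ pre   = {clear(g)} ∪ {clear(d), holding(c)}
          = {clear(d), clear(g), holding(c)}

== RESULT ==
["clear(d)", "clear(g)", "holding(c)"]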